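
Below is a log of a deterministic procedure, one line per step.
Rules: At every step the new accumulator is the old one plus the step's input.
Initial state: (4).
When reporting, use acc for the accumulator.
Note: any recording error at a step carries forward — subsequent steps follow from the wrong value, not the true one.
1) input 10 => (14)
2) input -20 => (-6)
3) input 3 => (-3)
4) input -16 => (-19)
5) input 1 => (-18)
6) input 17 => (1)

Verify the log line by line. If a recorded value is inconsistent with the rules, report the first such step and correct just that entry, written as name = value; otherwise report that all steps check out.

step 6, acc = -1

step 1: acc = 4 + 10 = 14 -> checks out
step 2: acc = 14 + -20 = -6 -> same as recorded
step 3: acc = -6 + 3 = -3 -> no discrepancy
step 4: acc = -3 + -16 = -19 -> same as recorded
step 5: acc = -19 + 1 = -18 -> verified
step 6: acc = -18 + 17 = -1 -> first mismatch against the log
The earliest wrong entry is at step 6: it should read acc = -1.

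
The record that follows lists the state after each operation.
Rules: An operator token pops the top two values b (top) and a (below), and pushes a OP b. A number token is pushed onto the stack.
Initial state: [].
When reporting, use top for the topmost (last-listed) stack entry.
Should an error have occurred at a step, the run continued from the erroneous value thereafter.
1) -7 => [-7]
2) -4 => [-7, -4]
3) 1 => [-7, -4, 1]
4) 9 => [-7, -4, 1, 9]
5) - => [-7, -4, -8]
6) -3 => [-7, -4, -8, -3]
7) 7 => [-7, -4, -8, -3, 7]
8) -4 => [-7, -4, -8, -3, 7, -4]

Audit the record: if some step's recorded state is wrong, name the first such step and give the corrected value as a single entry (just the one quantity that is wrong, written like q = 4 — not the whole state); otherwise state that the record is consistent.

no error

1. push -7: top = -7 (same as recorded)
2. push -4: top = -4 (agrees with the record)
3. push 1: top = 1 (checks out)
4. push 9: top = 9 (agrees with the record)
5. 1 - 9 = -8 (agrees with the record)
6. push -3: top = -3 (in agreement)
7. push 7: top = 7 (same as recorded)
8. push -4: top = -4 (matches)
The whole run recomputes cleanly — no discrepancies.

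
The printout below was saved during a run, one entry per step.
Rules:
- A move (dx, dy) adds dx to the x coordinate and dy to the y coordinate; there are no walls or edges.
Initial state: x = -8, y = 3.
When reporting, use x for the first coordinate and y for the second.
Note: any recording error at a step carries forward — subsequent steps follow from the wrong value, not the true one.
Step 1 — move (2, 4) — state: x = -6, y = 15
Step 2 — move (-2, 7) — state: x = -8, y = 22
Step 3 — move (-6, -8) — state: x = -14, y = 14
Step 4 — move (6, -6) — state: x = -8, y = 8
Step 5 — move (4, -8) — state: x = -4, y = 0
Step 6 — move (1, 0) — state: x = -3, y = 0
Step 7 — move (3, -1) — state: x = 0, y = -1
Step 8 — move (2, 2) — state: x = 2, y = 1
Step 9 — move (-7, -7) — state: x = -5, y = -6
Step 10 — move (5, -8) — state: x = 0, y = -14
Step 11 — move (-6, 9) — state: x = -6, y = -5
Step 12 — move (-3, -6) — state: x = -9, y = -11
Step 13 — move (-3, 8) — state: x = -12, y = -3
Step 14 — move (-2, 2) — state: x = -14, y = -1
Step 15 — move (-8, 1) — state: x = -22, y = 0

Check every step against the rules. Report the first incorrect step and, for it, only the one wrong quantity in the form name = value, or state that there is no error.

step 1, y = 7

step 1: x = -8 + (2) = -6, y = 3 + (4) = 7 -> the entry is off here
Conclusion: step 1 carries the first error; the entry should be y = 7.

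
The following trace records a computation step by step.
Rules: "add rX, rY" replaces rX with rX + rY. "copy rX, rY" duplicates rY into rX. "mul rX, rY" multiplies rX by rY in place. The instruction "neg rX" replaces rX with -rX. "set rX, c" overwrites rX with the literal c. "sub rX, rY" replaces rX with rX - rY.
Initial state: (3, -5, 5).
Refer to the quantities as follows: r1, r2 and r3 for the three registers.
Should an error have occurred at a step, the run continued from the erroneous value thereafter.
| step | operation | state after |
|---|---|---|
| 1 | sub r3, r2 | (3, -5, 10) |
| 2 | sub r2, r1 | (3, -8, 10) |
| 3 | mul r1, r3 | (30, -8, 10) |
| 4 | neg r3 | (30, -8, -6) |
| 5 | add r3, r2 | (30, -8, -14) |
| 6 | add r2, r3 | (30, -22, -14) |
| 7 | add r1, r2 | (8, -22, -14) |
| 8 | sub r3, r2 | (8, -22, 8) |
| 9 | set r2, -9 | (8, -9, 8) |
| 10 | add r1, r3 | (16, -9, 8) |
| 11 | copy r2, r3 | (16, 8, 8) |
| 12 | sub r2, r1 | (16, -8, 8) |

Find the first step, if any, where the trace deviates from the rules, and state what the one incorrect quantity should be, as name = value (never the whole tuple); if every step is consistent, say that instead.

step 4, r3 = -10

Recomputing the run from the initial state:
step 1: r1 = 3, r2 = -5, r3 = 10
step 2: r1 = 3, r2 = -8, r3 = 10
step 3: r1 = 30, r2 = -8, r3 = 10
step 4: r1 = 30, r2 = -8, r3 = -10
step 5: r1 = 30, r2 = -8, r3 = -18
step 6: r1 = 30, r2 = -26, r3 = -18
step 7: r1 = 4, r2 = -26, r3 = -18
step 8: r1 = 4, r2 = -26, r3 = 8
step 9: r1 = 4, r2 = -9, r3 = 8
step 10: r1 = 12, r2 = -9, r3 = 8
step 11: r1 = 12, r2 = 8, r3 = 8
step 12: r1 = 12, r2 = -4, r3 = 8
The first disagreement with the trace is at step 4, where the value should be r3 = -10.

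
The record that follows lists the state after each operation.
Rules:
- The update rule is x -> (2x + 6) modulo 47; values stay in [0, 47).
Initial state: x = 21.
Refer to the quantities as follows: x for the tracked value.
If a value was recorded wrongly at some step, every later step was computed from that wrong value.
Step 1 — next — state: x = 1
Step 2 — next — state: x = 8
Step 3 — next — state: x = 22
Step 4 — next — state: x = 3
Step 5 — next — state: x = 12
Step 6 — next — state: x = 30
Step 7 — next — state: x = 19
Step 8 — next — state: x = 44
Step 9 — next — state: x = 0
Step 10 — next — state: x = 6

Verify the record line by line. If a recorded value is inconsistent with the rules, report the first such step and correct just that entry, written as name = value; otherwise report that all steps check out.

Recomputing the run from the initial state:
step 1: x = 1
step 2: x = 8
step 3: x = 22
step 4: x = 3
step 5: x = 12
step 6: x = 30
step 7: x = 19
step 8: x = 44
step 9: x = 0
step 10: x = 6
This matches the record at every step.

no error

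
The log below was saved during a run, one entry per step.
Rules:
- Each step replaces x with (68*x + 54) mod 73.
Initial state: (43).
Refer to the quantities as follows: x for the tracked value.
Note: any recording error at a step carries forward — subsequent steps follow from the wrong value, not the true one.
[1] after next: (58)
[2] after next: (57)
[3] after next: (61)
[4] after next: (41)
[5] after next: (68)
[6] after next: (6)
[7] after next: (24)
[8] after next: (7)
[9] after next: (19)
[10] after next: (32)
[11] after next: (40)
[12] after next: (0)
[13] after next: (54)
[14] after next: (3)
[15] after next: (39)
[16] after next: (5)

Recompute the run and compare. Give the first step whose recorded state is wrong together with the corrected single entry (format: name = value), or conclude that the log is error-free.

step 1: x = (68*43 + 54) mod 73 = 58 -> matches
step 2: x = (68*58 + 54) mod 73 = 56 -> the log disagrees here
The earliest wrong entry is at step 2: it should read x = 56.

step 2, x = 56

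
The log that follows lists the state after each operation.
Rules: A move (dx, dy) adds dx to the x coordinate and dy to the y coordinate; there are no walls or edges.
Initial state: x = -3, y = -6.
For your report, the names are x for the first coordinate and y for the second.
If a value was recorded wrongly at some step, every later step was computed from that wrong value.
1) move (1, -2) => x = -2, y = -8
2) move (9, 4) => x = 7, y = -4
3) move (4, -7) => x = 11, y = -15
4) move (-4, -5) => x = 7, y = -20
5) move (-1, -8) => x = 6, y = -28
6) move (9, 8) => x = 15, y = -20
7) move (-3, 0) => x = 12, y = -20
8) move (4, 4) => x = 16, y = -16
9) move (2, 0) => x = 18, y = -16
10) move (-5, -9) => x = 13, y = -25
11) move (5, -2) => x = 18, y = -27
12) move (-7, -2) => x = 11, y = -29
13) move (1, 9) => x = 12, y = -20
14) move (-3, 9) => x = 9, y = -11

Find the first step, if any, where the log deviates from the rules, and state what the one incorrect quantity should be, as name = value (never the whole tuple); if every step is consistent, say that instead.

step 3, y = -11

Step 1: x = -3 + (1) = -2, y = -6 + (-2) = -8 — confirmed correct.
Step 2: x = -2 + (9) = 7, y = -8 + (4) = -4 — agrees with the log.
Step 3: x = 7 + (4) = 11, y = -4 + (-7) = -11 — the log disagrees here.
So the first discrepancy is step 3, where the right value is y = -11.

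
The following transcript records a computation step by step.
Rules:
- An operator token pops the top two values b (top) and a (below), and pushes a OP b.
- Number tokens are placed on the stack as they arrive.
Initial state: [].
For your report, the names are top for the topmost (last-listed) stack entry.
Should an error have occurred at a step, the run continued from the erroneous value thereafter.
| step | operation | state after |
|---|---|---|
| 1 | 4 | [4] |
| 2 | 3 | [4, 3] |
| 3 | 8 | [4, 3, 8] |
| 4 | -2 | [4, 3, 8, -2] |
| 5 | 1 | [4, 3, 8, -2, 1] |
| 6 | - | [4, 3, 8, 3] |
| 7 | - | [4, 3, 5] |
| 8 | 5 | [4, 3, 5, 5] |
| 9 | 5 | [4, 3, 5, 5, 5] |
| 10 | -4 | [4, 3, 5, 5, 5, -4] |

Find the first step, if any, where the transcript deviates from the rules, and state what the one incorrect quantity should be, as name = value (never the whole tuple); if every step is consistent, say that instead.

step 6, top = -3

1. push 4: top = 4 (agrees with the transcript)
2. push 3: top = 3 (exactly as logged)
3. push 8: top = 8 (matches)
4. push -2: top = -2 (consistent with the transcript)
5. push 1: top = 1 (exactly as logged)
6. -2 - 1 = -3 (first mismatch against the transcript)
First incorrect step: 6; the correct value is top = -3.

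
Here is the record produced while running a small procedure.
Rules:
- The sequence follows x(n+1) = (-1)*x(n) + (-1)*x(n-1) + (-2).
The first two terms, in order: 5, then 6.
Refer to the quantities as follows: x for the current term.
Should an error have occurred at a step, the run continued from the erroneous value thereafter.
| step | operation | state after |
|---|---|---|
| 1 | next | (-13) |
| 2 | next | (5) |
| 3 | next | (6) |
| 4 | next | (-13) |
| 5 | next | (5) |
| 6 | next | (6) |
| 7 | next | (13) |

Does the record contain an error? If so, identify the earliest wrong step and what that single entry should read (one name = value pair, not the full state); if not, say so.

Recomputing the run from the initial state:
step 1: x = -13
step 2: x = 5
step 3: x = 6
step 4: x = -13
step 5: x = 5
step 6: x = 6
step 7: x = -13
The first disagreement with the record is at step 7, where the value should be x = -13.

step 7, x = -13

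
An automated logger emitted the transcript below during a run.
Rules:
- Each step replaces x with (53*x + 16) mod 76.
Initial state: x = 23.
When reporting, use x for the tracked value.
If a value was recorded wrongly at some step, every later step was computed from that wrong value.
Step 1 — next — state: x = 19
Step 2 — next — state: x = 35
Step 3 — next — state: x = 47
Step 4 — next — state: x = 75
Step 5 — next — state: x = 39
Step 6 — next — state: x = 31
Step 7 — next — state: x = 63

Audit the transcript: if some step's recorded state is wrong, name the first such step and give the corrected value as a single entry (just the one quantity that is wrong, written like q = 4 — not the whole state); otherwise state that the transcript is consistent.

no error

Step 1: x = (53*23 + 16) mod 76 = 19 — verified.
Step 2: x = (53*19 + 16) mod 76 = 35 — same as recorded.
Step 3: x = (53*35 + 16) mod 76 = 47 — consistent with the transcript.
Step 4: x = (53*47 + 16) mod 76 = 75 — agrees with the transcript.
Step 5: x = (53*75 + 16) mod 76 = 39 — in agreement.
Step 6: x = (53*39 + 16) mod 76 = 31 — exactly as logged.
Step 7: x = (53*31 + 16) mod 76 = 63 — checks out.
All steps check out; nothing to correct.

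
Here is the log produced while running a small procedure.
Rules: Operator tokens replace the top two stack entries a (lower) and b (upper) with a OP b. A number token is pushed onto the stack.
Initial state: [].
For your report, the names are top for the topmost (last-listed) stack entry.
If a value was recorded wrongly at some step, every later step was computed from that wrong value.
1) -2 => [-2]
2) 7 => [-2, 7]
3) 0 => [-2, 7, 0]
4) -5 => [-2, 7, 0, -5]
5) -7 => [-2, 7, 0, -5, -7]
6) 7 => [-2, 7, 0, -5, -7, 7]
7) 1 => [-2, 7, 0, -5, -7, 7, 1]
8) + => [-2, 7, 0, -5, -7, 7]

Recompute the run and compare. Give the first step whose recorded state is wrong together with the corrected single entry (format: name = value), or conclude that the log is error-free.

Recomputing the run from the initial state:
step 1: [-2]
step 2: [-2, 7]
step 3: [-2, 7, 0]
step 4: [-2, 7, 0, -5]
step 5: [-2, 7, 0, -5, -7]
step 6: [-2, 7, 0, -5, -7, 7]
step 7: [-2, 7, 0, -5, -7, 7, 1]
step 8: [-2, 7, 0, -5, -7, 8]
The first disagreement with the log is at step 8, where the value should be top = 8.

step 8, top = 8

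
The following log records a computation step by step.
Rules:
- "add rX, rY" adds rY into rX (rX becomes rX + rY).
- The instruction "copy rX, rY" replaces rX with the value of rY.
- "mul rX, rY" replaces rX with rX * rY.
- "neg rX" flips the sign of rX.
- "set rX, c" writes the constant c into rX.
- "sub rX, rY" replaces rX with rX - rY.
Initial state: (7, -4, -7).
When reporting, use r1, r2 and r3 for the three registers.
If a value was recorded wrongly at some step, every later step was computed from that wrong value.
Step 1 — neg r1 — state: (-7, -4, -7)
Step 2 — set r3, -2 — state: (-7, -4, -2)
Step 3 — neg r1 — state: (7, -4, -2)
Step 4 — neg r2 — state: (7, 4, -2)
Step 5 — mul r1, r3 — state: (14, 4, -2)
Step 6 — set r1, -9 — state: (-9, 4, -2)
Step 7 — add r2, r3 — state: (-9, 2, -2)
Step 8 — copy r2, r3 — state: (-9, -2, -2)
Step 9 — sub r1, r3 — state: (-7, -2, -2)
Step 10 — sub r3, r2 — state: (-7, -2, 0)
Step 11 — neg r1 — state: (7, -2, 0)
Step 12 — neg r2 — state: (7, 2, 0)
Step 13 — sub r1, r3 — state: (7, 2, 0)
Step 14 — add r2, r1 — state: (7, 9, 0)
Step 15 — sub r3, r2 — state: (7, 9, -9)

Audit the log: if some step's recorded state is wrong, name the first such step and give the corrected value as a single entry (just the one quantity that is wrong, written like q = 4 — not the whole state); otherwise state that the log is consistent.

step 5, r1 = -14

Step 1: r1 = -(7) = -7 — confirmed correct.
Step 2: r3 = -2 — consistent with the log.
Step 3: r1 = -(-7) = 7 — same as recorded.
Step 4: r2 = -(-4) = 4 — in agreement.
Step 5: r1 = 7 * -2 = -14 — the recorded entry deviates here.
The earliest wrong entry is at step 5: it should read r1 = -14.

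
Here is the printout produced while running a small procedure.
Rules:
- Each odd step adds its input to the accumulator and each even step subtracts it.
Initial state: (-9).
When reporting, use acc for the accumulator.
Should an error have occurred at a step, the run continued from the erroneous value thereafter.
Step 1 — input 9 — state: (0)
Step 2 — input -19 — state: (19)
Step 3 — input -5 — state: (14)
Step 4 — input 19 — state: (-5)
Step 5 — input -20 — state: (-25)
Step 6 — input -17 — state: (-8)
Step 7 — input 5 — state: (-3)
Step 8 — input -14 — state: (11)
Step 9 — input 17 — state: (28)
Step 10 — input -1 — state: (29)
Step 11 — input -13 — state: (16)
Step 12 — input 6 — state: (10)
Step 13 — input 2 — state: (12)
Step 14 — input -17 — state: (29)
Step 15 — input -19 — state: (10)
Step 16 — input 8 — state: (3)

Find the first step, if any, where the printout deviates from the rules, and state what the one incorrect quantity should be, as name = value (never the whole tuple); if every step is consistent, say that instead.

step 16, acc = 2

Recomputing the run from the initial state:
step 1: acc = 0
step 2: acc = 19
step 3: acc = 14
step 4: acc = -5
step 5: acc = -25
step 6: acc = -8
step 7: acc = -3
step 8: acc = 11
step 9: acc = 28
step 10: acc = 29
step 11: acc = 16
step 12: acc = 10
step 13: acc = 12
step 14: acc = 29
step 15: acc = 10
step 16: acc = 2
The first disagreement with the printout is at step 16, where the value should be acc = 2.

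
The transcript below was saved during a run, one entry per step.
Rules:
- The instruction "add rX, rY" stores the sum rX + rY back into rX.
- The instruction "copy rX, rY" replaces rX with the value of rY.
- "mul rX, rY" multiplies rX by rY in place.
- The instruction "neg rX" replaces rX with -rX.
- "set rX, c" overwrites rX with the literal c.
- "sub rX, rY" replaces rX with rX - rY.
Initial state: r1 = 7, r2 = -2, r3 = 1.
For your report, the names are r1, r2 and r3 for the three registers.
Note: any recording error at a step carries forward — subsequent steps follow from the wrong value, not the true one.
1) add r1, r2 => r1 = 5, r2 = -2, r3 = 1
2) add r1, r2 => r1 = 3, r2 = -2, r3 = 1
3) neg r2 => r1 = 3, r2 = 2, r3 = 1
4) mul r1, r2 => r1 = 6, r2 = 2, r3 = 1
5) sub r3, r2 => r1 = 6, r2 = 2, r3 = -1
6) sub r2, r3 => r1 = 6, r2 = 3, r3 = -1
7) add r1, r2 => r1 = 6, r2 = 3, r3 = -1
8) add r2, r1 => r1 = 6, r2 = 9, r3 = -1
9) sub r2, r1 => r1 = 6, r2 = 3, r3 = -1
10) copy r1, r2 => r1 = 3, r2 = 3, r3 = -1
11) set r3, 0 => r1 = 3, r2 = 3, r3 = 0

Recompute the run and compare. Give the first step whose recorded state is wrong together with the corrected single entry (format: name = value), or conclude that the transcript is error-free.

step 7, r1 = 9

Step 1: r1 = 7 + -2 = 5 — consistent with the transcript.
Step 2: r1 = 5 + -2 = 3 — consistent with the transcript.
Step 3: r2 = -(-2) = 2 — consistent with the transcript.
Step 4: r1 = 3 * 2 = 6 — agrees with the transcript.
Step 5: r3 = 1 - 2 = -1 — no discrepancy.
Step 6: r2 = 2 - -1 = 3 — in agreement.
Step 7: r1 = 6 + 3 = 9 — the transcript has a different value.
The audit stops at step 7: the recorded entry is wrong and should be r1 = 9.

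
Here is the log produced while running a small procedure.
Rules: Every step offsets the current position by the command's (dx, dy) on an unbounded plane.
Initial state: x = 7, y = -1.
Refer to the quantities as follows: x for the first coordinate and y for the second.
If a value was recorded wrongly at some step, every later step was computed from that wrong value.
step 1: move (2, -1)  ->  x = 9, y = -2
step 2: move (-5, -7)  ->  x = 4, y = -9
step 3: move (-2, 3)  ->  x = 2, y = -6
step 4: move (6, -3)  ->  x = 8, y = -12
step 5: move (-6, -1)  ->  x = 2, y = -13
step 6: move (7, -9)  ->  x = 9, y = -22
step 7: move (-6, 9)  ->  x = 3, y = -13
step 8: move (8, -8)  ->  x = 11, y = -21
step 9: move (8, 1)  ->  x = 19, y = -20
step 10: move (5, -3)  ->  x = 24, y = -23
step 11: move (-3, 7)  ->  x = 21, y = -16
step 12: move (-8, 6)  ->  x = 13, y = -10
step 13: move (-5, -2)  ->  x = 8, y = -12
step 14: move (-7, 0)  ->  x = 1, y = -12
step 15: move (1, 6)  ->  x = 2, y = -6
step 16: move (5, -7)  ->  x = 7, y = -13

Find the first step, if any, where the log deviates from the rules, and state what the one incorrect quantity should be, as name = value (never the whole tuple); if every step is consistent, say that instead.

Recomputing the run from the initial state:
step 1: x = 9, y = -2
step 2: x = 4, y = -9
step 3: x = 2, y = -6
step 4: x = 8, y = -9
step 5: x = 2, y = -10
step 6: x = 9, y = -19
step 7: x = 3, y = -10
step 8: x = 11, y = -18
step 9: x = 19, y = -17
step 10: x = 24, y = -20
step 11: x = 21, y = -13
step 12: x = 13, y = -7
step 13: x = 8, y = -9
step 14: x = 1, y = -9
step 15: x = 2, y = -3
step 16: x = 7, y = -10
The first disagreement with the log is at step 4, where the value should be y = -9.

step 4, y = -9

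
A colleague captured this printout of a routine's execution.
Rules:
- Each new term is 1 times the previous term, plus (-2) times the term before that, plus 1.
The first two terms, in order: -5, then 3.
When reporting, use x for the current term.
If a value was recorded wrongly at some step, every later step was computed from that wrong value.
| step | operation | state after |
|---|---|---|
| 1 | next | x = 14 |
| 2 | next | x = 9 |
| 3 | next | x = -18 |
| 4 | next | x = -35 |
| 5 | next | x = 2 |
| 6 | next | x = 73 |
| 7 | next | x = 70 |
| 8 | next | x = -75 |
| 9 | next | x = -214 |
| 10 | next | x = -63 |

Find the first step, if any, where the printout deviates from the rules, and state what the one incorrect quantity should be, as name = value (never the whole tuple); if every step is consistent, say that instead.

no error

Recomputing the run from the initial state:
step 1: x = 14
step 2: x = 9
step 3: x = -18
step 4: x = -35
step 5: x = 2
step 6: x = 73
step 7: x = 70
step 8: x = -75
step 9: x = -214
step 10: x = -63
This matches the printout at every step.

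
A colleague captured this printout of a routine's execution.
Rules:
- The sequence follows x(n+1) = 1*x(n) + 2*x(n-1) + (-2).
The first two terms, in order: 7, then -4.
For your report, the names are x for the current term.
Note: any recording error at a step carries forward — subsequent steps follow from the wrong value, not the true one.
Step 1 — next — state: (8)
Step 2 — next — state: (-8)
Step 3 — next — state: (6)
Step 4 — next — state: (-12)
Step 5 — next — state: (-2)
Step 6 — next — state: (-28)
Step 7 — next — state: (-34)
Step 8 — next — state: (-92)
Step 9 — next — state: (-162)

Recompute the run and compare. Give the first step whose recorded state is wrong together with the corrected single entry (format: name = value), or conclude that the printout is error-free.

Recomputing the run from the initial state:
step 1: x = 8
step 2: x = -2
step 3: x = 12
step 4: x = 6
step 5: x = 28
step 6: x = 38
step 7: x = 92
step 8: x = 166
step 9: x = 348
The first disagreement with the printout is at step 2, where the value should be x = -2.

step 2, x = -2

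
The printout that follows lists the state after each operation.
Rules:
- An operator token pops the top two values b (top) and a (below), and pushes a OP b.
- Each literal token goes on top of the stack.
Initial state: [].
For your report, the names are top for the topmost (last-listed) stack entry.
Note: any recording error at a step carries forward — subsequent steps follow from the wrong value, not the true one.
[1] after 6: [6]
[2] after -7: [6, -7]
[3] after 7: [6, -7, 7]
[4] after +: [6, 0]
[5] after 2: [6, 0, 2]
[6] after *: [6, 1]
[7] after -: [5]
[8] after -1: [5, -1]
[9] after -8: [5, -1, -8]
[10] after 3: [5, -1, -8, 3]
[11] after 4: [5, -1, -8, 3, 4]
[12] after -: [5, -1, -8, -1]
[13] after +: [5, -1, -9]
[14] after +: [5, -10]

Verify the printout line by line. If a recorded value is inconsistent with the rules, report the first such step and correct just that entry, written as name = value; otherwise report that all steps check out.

step 6, top = 0

1. push 6: top = 6 (verified)
2. push -7: top = -7 (consistent with the printout)
3. push 7: top = 7 (no discrepancy)
4. -7 + 7 = 0 (matches)
5. push 2: top = 2 (consistent with the printout)
6. 0 * 2 = 0 (this is not what the printout shows)
First incorrect step: 6; the correct value is top = 0.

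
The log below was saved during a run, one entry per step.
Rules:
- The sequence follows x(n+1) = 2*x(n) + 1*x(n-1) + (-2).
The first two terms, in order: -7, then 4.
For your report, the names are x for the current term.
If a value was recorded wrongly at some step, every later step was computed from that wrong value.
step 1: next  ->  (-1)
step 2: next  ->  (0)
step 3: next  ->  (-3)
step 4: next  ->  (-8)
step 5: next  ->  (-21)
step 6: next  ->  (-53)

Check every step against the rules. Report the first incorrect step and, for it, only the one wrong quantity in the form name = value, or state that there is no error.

step 1: x = 2*(4) + (1)*(-7) + (-2) = -1 -> checks out
step 2: x = 2*(-1) + (1)*(4) + (-2) = 0 -> consistent with the log
step 3: x = 2*(0) + (1)*(-1) + (-2) = -3 -> checks out
step 4: x = 2*(-3) + (1)*(0) + (-2) = -8 -> confirmed correct
step 5: x = 2*(-8) + (1)*(-3) + (-2) = -21 -> confirmed correct
step 6: x = 2*(-21) + (1)*(-8) + (-2) = -52 -> not what was recorded
So the first discrepancy is step 6, where the right value is x = -52.

step 6, x = -52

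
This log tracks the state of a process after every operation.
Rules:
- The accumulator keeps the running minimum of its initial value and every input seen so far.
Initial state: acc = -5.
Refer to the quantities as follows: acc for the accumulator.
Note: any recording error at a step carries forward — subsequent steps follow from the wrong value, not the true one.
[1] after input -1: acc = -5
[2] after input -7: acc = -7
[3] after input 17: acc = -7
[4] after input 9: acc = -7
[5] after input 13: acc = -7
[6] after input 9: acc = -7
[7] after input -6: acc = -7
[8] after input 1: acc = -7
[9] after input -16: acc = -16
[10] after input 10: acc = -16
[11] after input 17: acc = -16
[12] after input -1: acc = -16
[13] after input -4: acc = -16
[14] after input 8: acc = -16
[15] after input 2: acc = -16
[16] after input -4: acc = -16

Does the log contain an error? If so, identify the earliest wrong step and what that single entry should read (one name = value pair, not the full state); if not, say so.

Recomputing the run from the initial state:
step 1: acc = -5
step 2: acc = -7
step 3: acc = -7
step 4: acc = -7
step 5: acc = -7
step 6: acc = -7
step 7: acc = -7
step 8: acc = -7
step 9: acc = -16
step 10: acc = -16
step 11: acc = -16
step 12: acc = -16
step 13: acc = -16
step 14: acc = -16
step 15: acc = -16
step 16: acc = -16
This matches the log at every step.

no error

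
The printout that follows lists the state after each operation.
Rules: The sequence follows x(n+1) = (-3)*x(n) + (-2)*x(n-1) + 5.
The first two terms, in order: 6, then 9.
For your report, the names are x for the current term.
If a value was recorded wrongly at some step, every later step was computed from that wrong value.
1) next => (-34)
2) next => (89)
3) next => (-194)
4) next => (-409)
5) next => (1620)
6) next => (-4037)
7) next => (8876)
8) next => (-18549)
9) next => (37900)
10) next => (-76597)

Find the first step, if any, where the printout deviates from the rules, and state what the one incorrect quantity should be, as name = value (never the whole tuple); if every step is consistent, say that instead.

step 1: x = -3*(9) + (-2)*(6) + (5) = -34 -> confirmed correct
step 2: x = -3*(-34) + (-2)*(9) + (5) = 89 -> matches
step 3: x = -3*(89) + (-2)*(-34) + (5) = -194 -> confirmed correct
step 4: x = -3*(-194) + (-2)*(89) + (5) = 409 -> the printout disagrees here
Conclusion: step 4 carries the first error; the entry should be x = 409.

step 4, x = 409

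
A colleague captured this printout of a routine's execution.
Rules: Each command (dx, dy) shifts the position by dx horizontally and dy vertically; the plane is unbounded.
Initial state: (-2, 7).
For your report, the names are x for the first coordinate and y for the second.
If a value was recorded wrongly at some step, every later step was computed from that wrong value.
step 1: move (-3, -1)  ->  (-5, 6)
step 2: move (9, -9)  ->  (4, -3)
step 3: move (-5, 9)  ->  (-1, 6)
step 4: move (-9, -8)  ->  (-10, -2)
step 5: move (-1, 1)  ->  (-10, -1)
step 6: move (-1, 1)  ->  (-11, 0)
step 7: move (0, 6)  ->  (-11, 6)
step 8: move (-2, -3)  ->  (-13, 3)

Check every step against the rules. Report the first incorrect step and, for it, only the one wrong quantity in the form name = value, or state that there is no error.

1. x = -2 + (-3) = -5, y = 7 + (-1) = 6 (exactly as logged)
2. x = -5 + (9) = 4, y = 6 + (-9) = -3 (in agreement)
3. x = 4 + (-5) = -1, y = -3 + (9) = 6 (confirmed correct)
4. x = -1 + (-9) = -10, y = 6 + (-8) = -2 (exactly as logged)
5. x = -10 + (-1) = -11, y = -2 + (1) = -1 (this is not what the printout shows)
The earliest wrong entry is at step 5: it should read x = -11.

step 5, x = -11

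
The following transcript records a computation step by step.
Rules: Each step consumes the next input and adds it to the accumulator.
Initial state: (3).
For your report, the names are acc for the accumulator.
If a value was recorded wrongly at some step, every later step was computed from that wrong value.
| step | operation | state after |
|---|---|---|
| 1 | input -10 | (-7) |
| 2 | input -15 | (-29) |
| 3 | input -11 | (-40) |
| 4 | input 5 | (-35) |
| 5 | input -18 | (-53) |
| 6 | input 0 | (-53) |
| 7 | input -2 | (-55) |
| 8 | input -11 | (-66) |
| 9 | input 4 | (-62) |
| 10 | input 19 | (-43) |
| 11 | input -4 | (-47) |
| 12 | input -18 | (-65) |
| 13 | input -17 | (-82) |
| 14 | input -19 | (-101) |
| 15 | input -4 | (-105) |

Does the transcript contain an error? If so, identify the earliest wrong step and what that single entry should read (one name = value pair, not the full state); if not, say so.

Recomputing the run from the initial state:
step 1: acc = -7
step 2: acc = -22
step 3: acc = -33
step 4: acc = -28
step 5: acc = -46
step 6: acc = -46
step 7: acc = -48
step 8: acc = -59
step 9: acc = -55
step 10: acc = -36
step 11: acc = -40
step 12: acc = -58
step 13: acc = -75
step 14: acc = -94
step 15: acc = -98
The first disagreement with the transcript is at step 2, where the value should be acc = -22.

step 2, acc = -22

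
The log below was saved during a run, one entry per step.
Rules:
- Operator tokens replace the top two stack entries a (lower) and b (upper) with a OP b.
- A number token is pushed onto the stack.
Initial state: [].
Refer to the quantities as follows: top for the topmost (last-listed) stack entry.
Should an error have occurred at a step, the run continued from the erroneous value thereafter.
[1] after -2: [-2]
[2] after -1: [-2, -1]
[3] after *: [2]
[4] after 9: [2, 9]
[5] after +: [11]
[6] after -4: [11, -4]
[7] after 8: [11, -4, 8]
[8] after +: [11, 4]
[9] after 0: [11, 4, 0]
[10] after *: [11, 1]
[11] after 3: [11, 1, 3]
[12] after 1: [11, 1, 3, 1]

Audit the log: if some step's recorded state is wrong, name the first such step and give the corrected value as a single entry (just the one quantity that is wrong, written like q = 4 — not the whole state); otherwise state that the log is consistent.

Step 1: push -2: top = -2 — no discrepancy.
Step 2: push -1: top = -1 — consistent with the log.
Step 3: -2 * -1 = 2 — checks out.
Step 4: push 9: top = 9 — consistent with the log.
Step 5: 2 + 9 = 11 — confirmed correct.
Step 6: push -4: top = -4 — consistent with the log.
Step 7: push 8: top = 8 — agrees with the log.
Step 8: -4 + 8 = 4 — same as recorded.
Step 9: push 0: top = 0 — confirmed correct.
Step 10: 4 * 0 = 0 — this is not what the log shows.
First incorrect step: 10; the correct value is top = 0.

step 10, top = 0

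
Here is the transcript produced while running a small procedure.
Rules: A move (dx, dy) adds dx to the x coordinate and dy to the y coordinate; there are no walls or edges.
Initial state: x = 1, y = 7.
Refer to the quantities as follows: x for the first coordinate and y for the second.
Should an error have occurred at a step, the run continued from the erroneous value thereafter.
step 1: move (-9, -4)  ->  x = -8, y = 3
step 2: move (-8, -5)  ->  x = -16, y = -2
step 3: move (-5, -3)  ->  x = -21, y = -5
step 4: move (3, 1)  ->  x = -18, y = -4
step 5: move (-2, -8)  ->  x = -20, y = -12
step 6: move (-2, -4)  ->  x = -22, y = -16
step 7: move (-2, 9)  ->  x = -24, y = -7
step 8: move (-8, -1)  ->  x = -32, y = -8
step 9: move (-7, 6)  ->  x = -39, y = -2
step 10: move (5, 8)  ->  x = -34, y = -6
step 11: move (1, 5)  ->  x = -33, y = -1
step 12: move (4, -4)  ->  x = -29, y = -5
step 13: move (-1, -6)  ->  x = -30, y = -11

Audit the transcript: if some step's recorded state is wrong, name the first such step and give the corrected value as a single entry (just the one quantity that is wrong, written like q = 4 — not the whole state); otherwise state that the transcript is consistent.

step 10, y = 6

Recomputing the run from the initial state:
step 1: x = -8, y = 3
step 2: x = -16, y = -2
step 3: x = -21, y = -5
step 4: x = -18, y = -4
step 5: x = -20, y = -12
step 6: x = -22, y = -16
step 7: x = -24, y = -7
step 8: x = -32, y = -8
step 9: x = -39, y = -2
step 10: x = -34, y = 6
step 11: x = -33, y = 11
step 12: x = -29, y = 7
step 13: x = -30, y = 1
The first disagreement with the transcript is at step 10, where the value should be y = 6.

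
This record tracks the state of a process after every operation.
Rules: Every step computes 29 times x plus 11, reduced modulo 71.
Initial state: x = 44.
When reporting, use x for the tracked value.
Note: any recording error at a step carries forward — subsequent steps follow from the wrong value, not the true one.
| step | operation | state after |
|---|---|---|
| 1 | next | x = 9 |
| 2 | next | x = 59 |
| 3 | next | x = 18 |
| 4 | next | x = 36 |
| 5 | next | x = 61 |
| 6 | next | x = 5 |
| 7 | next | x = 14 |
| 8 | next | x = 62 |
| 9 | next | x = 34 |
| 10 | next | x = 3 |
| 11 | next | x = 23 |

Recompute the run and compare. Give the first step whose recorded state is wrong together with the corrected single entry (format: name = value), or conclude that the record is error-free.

Recomputing the run from the initial state:
step 1: x = 9
step 2: x = 59
step 3: x = 18
step 4: x = 36
step 5: x = 61
step 6: x = 5
step 7: x = 14
step 8: x = 62
step 9: x = 34
step 10: x = 3
step 11: x = 27
The first disagreement with the record is at step 11, where the value should be x = 27.

step 11, x = 27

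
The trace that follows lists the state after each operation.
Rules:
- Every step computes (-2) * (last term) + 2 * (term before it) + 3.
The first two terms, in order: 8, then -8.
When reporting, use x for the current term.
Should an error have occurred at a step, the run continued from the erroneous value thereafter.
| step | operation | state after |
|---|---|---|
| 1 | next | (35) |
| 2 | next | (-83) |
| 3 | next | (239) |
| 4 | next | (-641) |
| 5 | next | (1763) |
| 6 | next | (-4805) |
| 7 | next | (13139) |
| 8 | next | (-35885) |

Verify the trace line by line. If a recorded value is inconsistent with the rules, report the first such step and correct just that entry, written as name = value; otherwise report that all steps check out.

no error

Step 1: x = -2*(-8) + (2)*(8) + (3) = 35 — exactly as logged.
Step 2: x = -2*(35) + (2)*(-8) + (3) = -83 — matches.
Step 3: x = -2*(-83) + (2)*(35) + (3) = 239 — in agreement.
Step 4: x = -2*(239) + (2)*(-83) + (3) = -641 — no discrepancy.
Step 5: x = -2*(-641) + (2)*(239) + (3) = 1763 — checks out.
Step 6: x = -2*(1763) + (2)*(-641) + (3) = -4805 — matches.
Step 7: x = -2*(-4805) + (2)*(1763) + (3) = 13139 — same as recorded.
Step 8: x = -2*(13139) + (2)*(-4805) + (3) = -35885 — exactly as logged.
No step deviates from the rules.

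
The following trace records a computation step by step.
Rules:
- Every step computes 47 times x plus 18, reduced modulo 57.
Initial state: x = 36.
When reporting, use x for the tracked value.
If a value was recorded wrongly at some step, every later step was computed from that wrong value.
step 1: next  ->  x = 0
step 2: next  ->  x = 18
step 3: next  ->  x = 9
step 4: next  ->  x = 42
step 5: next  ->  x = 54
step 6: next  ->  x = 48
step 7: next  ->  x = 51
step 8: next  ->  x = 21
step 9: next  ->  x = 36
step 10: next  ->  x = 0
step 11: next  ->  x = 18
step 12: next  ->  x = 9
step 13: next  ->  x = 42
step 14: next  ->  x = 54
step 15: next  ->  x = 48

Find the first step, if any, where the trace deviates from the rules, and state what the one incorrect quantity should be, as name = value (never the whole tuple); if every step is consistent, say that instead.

1. x = (47*36 + 18) mod 57 = 0 (in agreement)
2. x = (47*0 + 18) mod 57 = 18 (matches)
3. x = (47*18 + 18) mod 57 = 9 (agrees with the trace)
4. x = (47*9 + 18) mod 57 = 42 (agrees with the trace)
5. x = (47*42 + 18) mod 57 = 54 (consistent with the trace)
6. x = (47*54 + 18) mod 57 = 48 (same as recorded)
7. x = (47*48 + 18) mod 57 = 51 (confirmed correct)
8. x = (47*51 + 18) mod 57 = 21 (verified)
9. x = (47*21 + 18) mod 57 = 36 (exactly as logged)
10. x = (47*36 + 18) mod 57 = 0 (exactly as logged)
11. x = (47*0 + 18) mod 57 = 18 (consistent with the trace)
12. x = (47*18 + 18) mod 57 = 9 (confirmed correct)
13. x = (47*9 + 18) mod 57 = 42 (consistent with the trace)
14. x = (47*42 + 18) mod 57 = 54 (confirmed correct)
15. x = (47*54 + 18) mod 57 = 48 (in agreement)
All steps check out; nothing to correct.

no error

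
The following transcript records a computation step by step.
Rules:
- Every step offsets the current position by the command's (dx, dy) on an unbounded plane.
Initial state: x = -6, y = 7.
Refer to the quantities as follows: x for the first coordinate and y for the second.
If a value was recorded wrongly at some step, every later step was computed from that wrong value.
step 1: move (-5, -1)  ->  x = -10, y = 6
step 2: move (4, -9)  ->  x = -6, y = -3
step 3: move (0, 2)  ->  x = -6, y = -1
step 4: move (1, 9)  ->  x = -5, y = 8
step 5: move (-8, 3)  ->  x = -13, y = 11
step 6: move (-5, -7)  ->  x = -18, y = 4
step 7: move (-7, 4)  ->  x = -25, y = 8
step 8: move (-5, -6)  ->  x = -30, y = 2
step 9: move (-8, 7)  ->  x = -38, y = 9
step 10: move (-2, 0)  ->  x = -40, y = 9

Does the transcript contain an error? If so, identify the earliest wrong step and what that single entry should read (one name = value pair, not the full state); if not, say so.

Recomputing the run from the initial state:
step 1: x = -11, y = 6
step 2: x = -7, y = -3
step 3: x = -7, y = -1
step 4: x = -6, y = 8
step 5: x = -14, y = 11
step 6: x = -19, y = 4
step 7: x = -26, y = 8
step 8: x = -31, y = 2
step 9: x = -39, y = 9
step 10: x = -41, y = 9
The first disagreement with the transcript is at step 1, where the value should be x = -11.

step 1, x = -11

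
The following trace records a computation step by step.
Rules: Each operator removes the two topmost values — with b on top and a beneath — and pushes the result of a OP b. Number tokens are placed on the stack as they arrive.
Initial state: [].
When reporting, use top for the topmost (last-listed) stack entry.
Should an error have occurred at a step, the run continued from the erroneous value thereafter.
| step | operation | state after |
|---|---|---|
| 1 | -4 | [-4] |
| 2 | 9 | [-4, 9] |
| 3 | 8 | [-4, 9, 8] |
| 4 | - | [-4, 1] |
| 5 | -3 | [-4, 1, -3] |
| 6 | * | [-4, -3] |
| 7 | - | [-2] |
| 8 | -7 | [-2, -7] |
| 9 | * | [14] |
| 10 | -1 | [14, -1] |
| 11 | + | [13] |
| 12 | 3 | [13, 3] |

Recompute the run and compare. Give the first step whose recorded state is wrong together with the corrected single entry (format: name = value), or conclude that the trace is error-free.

1. push -4: top = -4 (confirmed correct)
2. push 9: top = 9 (consistent with the trace)
3. push 8: top = 8 (same as recorded)
4. 9 - 8 = 1 (same as recorded)
5. push -3: top = -3 (confirmed correct)
6. 1 * -3 = -3 (exactly as logged)
7. -4 - -3 = -1 (the entry is off here)
So the first discrepancy is step 7, where the right value is top = -1.

step 7, top = -1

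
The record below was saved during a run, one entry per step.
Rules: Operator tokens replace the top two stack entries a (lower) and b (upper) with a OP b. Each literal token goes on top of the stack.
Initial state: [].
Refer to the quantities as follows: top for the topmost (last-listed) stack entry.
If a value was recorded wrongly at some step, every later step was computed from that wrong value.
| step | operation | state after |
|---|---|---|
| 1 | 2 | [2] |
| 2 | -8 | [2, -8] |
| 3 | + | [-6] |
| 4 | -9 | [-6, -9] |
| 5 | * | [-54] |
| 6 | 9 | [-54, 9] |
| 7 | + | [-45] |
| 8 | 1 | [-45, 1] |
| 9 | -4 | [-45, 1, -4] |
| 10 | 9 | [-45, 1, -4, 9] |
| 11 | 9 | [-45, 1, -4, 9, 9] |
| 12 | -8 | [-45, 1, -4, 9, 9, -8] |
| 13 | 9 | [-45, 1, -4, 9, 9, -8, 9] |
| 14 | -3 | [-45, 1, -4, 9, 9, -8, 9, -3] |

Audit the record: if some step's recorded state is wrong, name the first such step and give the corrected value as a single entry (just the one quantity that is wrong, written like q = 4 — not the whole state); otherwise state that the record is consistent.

step 1: push 2: top = 2 -> same as recorded
step 2: push -8: top = -8 -> checks out
step 3: 2 + -8 = -6 -> consistent with the record
step 4: push -9: top = -9 -> same as recorded
step 5: -6 * -9 = 54 -> the entry is off here
First incorrect step: 5; the correct value is top = 54.

step 5, top = 54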